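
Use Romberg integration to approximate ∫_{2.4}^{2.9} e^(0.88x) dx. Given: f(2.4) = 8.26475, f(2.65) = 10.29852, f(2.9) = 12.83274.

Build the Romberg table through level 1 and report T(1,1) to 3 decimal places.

5.191

T(0,0) (trapezoid, 1 panel, h=0.5000): 5.27437
T(1,0) (trapezoid, 2 panels, h=0.2500): 5.21182
T(1,1) = 5.21182 + (5.21182 − 5.27437)/3 = 5.19097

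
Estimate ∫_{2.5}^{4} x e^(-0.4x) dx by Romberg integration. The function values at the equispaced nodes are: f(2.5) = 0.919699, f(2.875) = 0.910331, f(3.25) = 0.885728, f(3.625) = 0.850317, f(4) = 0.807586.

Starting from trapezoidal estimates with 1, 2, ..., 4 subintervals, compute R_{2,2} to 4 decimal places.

R_{0,0} (trapezoid, 1 panel, h=1.5000): 1.295464
R_{1,0} (trapezoid, 2 panels, h=0.7500): 1.312028
R_{2,0} (trapezoid, 4 panels, h=0.3750): 1.316257
R_{1,1} = 1.312028 + (1.312028 − 1.295464)/3 = 1.317549
R_{2,1} = 1.316257 + (1.316257 − 1.312028)/3 = 1.317667
R_{2,2} = 1.317667 + (1.317667 − 1.317549)/15 = 1.317675

1.3177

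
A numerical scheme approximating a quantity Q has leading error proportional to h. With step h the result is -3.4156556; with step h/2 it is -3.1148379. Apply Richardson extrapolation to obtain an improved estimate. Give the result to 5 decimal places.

-2.81402

Extrapolated value = (2·A(h/2) − A(h)) / (2 − 1)
= (2·(-3.1148379) − (-3.4156556)) / 1
= -2.8140202 / 1 = -2.8140202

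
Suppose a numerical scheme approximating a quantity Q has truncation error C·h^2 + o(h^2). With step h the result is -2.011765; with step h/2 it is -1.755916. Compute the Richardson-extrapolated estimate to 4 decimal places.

-1.6706

The leading error scales as h^2; refining by a factor of 2 reduces it by 2^2 = 4.
Extrapolated value = (4·A(h/2) − A(h)) / (4 − 1)
= (4·(-1.755916) − (-2.011765)) / 3
= -5.011899 / 3 = -1.670633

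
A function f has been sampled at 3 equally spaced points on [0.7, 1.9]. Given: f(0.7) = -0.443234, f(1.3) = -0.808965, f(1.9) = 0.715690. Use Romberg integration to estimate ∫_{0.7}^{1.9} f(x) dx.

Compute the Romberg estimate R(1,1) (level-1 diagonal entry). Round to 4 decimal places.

R(0,0) (trapezoid, 1 panel, h=1.2000): 0.163474
R(1,0) (trapezoid, 2 panels, h=0.6000): -0.403642
R(1,1) = -0.403642 + (-0.403642 − 0.163474)/3 = -0.592681

-0.5927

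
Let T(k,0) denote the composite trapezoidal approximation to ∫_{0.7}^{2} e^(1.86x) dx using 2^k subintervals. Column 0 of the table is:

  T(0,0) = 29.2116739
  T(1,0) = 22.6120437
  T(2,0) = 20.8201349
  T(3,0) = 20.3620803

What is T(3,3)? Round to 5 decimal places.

20.20847

Richardson extrapolation on the trapezoidal column (denominator 4−1=3):
T(1,1) = 22.6120437 + (22.6120437 − 29.2116739)/3 = 20.4121670
T(2,1) = 20.8201349 + (20.8201349 − 22.6120437)/3 = 20.2228320
T(3,1) = 20.3620803 + (20.3620803 − 20.8201349)/3 = 20.2093954
T(2,2) = (16·20.2228320 − 20.4121670) / 15 = 20.2102097
T(3,2) = 20.2093954 + (20.2093954 − 20.2228320)/15 = 20.2084996
T(3,3) = (64·20.2084996 − 20.2102097) / 63 = 20.2084725
(Column j=1 coincides with Simpson's rule on the same nodes.)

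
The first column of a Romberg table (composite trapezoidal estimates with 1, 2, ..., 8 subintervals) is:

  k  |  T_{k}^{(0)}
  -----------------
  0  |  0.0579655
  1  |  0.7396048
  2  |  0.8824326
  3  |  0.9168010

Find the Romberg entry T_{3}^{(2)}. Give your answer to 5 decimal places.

0.92814

Richardson extrapolation on the trapezoidal column (denominator 4−1=3):
T_{2}^{(1)} = 0.8824326 + (0.8824326 − 0.7396048)/3 = 0.9300419
T_{3}^{(1)} = 0.9168010 + (0.9168010 − 0.8824326)/3 = 0.9282571
T_{3}^{(2)} = (16·0.9282571 − 0.9300419) / 15 = 0.9281381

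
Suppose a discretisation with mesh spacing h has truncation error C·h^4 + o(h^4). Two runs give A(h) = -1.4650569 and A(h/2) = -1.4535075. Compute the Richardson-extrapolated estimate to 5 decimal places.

The leading error scales as h^4; refining by a factor of 2 reduces it by 2^4 = 16.
Extrapolated value = (16·A(h/2) − A(h)) / (16 − 1)
= (16·(-1.4535075) − (-1.4650569)) / 15
= -21.7910631 / 15 = -1.4527375

-1.45274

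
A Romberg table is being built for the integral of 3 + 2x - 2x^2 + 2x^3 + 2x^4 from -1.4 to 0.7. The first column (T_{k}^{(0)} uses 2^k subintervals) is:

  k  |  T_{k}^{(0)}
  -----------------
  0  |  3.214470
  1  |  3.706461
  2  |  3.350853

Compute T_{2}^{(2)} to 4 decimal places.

T_{1}^{(1)} = 3.706461 + (3.706461 − 3.214470)/3 = 3.870458
T_{2}^{(1)} = (4·3.350853 − 3.706461) / 3 = 3.232317
T_{2}^{(2)} = (16·3.232317 − 3.870458) / 15 = 3.189774

3.1898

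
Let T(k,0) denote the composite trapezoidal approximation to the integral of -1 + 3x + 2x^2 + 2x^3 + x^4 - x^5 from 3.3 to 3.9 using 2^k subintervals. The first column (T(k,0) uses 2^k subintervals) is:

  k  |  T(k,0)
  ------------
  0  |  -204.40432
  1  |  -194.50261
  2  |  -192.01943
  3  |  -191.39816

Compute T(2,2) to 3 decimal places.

-191.191

Richardson extrapolation on the trapezoidal column (denominator 4−1=3):
T(1,1) = -194.50261 + (-194.50261 − (-204.40432))/3 = -191.20204
T(2,1) = (4·(-192.01943) − (-194.50261)) / 3 = -191.19170
T(2,2) = (16·(-191.19170) − (-191.20204)) / 15 = -191.19101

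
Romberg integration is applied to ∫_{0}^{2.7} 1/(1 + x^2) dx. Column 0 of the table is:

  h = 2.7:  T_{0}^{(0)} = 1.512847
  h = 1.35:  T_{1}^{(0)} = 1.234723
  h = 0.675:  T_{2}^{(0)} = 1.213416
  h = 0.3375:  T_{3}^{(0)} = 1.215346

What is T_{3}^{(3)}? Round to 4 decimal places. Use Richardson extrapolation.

1.2167

Richardson extrapolation on the trapezoidal column (denominator 4−1=3):
T_{1}^{(1)} = 1.234723 + (1.234723 − 1.512847)/3 = 1.142015
T_{2}^{(1)} = (4·1.213416 − 1.234723) / 3 = 1.206314
T_{3}^{(1)} = (4·1.215346 − 1.213416) / 3 = 1.215989
T_{2}^{(2)} = (16·1.206314 − 1.142015) / 15 = 1.210601
T_{3}^{(2)} = (16·1.215989 − 1.206314) / 15 = 1.216634
T_{3}^{(3)} = (64·1.216634 − 1.210601) / 63 = 1.216730
(Column j=1 coincides with Simpson's rule on the same nodes.)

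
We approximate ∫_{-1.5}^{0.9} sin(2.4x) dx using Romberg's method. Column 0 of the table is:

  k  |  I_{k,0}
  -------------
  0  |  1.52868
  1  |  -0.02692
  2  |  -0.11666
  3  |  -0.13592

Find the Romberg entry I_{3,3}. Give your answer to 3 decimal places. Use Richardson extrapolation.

-0.142

Richardson extrapolation on the trapezoidal column (denominator 4−1=3):
I_{1,1} = -0.02692 + (-0.02692 − 1.52868)/3 = -0.54545
I_{2,1} = -0.11666 + (-0.11666 − (-0.02692))/3 = -0.14657
I_{3,1} = (4·(-0.13592) − (-0.11666)) / 3 = -0.14234
I_{2,2} = (16·(-0.14657) − (-0.54545)) / 15 = -0.11998
I_{3,2} = -0.14234 + (-0.14234 − (-0.14657))/15 = -0.14206
I_{3,3} = -0.14206 + (-0.14206 − (-0.11998))/63 = -0.14241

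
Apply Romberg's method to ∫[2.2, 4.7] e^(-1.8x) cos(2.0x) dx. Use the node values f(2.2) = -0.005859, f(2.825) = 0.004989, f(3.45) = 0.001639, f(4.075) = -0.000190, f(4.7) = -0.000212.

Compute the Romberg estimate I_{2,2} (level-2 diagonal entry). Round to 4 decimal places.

0.0036

I_{0,0} (trapezoid, 1 panel, h=2.5000): -0.007589
I_{1,0} (trapezoid, 2 panels, h=1.2500): -0.001746
I_{2,0} (trapezoid, 4 panels, h=0.6250): 0.002127
I_{1,1} = -0.001746 + (-0.001746 − (-0.007589))/3 = 0.000202
I_{2,1} = 0.002127 + (0.002127 − (-0.001746))/3 = 0.003418
I_{2,2} = 0.003418 + (0.003418 − 0.000202)/15 = 0.003632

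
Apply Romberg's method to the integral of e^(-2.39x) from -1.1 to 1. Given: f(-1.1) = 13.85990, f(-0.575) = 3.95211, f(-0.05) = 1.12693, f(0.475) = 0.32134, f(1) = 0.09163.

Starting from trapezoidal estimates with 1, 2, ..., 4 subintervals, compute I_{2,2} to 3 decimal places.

5.785

I_{0,0} (trapezoid, 1 panel, h=2.1000): 14.64911
I_{1,0} (trapezoid, 2 panels, h=1.0500): 8.50783
I_{2,0} (trapezoid, 4 panels, h=0.5250): 6.49748
I_{1,1} = 8.50783 + (8.50783 − 14.64911)/3 = 6.46074
I_{2,1} = 6.49748 + (6.49748 − 8.50783)/3 = 5.82736
I_{2,2} = 5.82736 + (5.82736 − 6.46074)/15 = 5.78513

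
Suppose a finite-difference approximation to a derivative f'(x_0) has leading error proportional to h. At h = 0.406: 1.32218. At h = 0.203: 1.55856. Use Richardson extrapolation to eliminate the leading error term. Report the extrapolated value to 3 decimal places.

The leading error scales as h; refining by a factor of 2 reduces it by 2^1 = 2.
Extrapolated value = (2·A(h/2) − A(h)) / (2 − 1)
= (2·1.55856 − 1.32218) / 1
= 1.79494 / 1 = 1.79494

1.795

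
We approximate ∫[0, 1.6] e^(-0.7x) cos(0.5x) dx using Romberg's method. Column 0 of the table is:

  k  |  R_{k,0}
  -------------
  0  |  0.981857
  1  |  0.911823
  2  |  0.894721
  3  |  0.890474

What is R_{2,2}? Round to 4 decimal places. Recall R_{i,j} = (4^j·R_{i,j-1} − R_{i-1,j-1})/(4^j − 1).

R_{1,1} = 0.911823 + (0.911823 − 0.981857)/3 = 0.888478
R_{2,1} = (4·0.894721 − 0.911823) / 3 = 0.889020
R_{2,2} = 0.889020 + (0.889020 − 0.888478)/15 = 0.889056

0.8891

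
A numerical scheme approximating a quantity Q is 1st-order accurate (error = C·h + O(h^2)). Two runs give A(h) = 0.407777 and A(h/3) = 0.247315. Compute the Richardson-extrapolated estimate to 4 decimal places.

Extrapolated value = (3·A(h/3) − A(h)) / (3 − 1)
= (3·0.247315 − 0.407777) / 2
= 0.334168 / 2 = 0.167084

0.1671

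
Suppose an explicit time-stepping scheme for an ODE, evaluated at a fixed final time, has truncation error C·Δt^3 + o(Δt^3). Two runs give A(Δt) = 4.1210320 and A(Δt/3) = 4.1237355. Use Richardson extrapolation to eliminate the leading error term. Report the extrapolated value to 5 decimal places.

The leading error scales as Δt^3; refining by a factor of 3 reduces it by 3^3 = 27.
Extrapolated value = (27·A(Δt/3) − A(Δt)) / (27 − 1)
= (27·4.1237355 − 4.1210320) / 26
= 107.2198265 / 26 = 4.1238395

4.12384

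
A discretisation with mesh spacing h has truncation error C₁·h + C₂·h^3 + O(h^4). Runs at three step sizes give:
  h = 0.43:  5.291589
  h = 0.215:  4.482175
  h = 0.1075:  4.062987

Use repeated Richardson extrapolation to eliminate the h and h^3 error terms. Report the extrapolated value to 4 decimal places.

First eliminate the h term (factor 2^1 = 2):
  B₁ = (2·4.482175 − 5.291589)/1 = 3.672761
  B₂ = (2·4.062987 − 4.482175)/1 = 3.643799
Then eliminate the h^3 term (factor 2^3 = 8):
  (8·3.643799 − 3.672761)/7 = 3.639662

3.6397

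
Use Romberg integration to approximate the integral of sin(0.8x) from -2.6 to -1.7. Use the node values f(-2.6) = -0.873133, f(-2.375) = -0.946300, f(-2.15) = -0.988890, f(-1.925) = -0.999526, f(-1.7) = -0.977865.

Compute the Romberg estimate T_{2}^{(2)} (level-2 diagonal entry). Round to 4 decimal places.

-0.8709

T_{0}^{(0)} (trapezoid, 1 panel, h=0.9000): -0.832949
T_{1}^{(0)} (trapezoid, 2 panels, h=0.4500): -0.861475
T_{2}^{(0)} (trapezoid, 4 panels, h=0.2250): -0.868548
T_{1}^{(1)} = -0.861475 + (-0.861475 − (-0.832949))/3 = -0.870984
T_{2}^{(1)} = -0.868548 + (-0.868548 − (-0.861475))/3 = -0.870906
T_{2}^{(2)} = -0.870906 + (-0.870906 − (-0.870984))/15 = -0.870901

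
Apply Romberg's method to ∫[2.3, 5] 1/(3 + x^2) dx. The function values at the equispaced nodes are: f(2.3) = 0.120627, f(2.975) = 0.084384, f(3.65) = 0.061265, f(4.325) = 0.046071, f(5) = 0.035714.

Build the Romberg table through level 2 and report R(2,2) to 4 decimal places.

0.1801

R(0,0) (trapezoid, 1 panel, h=2.7000): 0.211060
R(1,0) (trapezoid, 2 panels, h=1.3500): 0.188238
R(2,0) (trapezoid, 4 panels, h=0.6750): 0.182176
R(1,1) = 0.188238 + (0.188238 − 0.211060)/3 = 0.180631
R(2,1) = 0.182176 + (0.182176 − 0.188238)/3 = 0.180155
R(2,2) = 0.180155 + (0.180155 − 0.180631)/15 = 0.180123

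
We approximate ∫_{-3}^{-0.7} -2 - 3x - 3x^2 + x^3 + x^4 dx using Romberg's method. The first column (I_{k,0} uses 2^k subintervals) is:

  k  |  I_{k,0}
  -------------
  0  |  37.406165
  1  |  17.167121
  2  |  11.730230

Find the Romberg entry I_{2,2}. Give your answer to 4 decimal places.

Richardson extrapolation on the trapezoidal column (denominator 4−1=3):
I_{1,1} = 17.167121 + (17.167121 − 37.406165)/3 = 10.420773
I_{2,1} = (4·11.730230 − 17.167121) / 3 = 9.917933
I_{2,2} = 9.917933 + (9.917933 − 10.420773)/15 = 9.884410

9.8844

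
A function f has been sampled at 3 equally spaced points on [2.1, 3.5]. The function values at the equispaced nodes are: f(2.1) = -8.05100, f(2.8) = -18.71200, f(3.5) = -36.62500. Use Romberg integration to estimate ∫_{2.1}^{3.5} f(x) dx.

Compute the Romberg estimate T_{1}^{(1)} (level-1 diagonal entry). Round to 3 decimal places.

-27.889

T_{0}^{(0)} (trapezoid, 1 panel, h=1.4000): -31.27320
T_{1}^{(0)} (trapezoid, 2 panels, h=0.7000): -28.73500
T_{1}^{(1)} = -28.73500 + (-28.73500 − (-31.27320))/3 = -27.88893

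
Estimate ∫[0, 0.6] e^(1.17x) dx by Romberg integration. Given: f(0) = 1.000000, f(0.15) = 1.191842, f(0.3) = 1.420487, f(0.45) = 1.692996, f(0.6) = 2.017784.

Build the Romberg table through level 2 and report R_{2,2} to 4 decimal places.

R_{0,0} (trapezoid, 1 panel, h=0.6000): 0.905335
R_{1,0} (trapezoid, 2 panels, h=0.3000): 0.878814
R_{2,0} (trapezoid, 4 panels, h=0.1500): 0.872133
R_{1,1} = 0.878814 + (0.878814 − 0.905335)/3 = 0.869974
R_{2,1} = 0.872133 + (0.872133 − 0.878814)/3 = 0.869906
R_{2,2} = 0.869906 + (0.869906 − 0.869974)/15 = 0.869901

0.8699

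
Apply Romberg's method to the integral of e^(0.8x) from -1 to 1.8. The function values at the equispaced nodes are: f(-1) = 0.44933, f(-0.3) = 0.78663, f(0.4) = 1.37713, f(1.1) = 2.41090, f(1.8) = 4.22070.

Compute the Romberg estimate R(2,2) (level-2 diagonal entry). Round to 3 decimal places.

4.714

R(0,0) (trapezoid, 1 panel, h=2.8000): 6.53804
R(1,0) (trapezoid, 2 panels, h=1.4000): 5.19700
R(2,0) (trapezoid, 4 panels, h=0.7000): 4.83677
R(1,1) = 5.19700 + (5.19700 − 6.53804)/3 = 4.74999
R(2,1) = 4.83677 + (4.83677 − 5.19700)/3 = 4.71669
R(2,2) = 4.71669 + (4.71669 − 4.74999)/15 = 4.71447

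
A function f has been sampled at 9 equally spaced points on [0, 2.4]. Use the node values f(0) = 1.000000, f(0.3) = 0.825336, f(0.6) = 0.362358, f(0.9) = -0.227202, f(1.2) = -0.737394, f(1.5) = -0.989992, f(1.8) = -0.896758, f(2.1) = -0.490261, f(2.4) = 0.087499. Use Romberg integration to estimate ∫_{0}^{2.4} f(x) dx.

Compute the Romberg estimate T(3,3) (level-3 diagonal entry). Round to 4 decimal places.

T(0,0) (trapezoid, 1 panel, h=2.4000): 1.304999
T(1,0) (trapezoid, 2 panels, h=1.2000): -0.232373
T(2,0) (trapezoid, 4 panels, h=0.6000): -0.436827
T(3,0) (trapezoid, 8 panels, h=0.3000): -0.483049
T(1,1) = -0.232373 + (-0.232373 − 1.304999)/3 = -0.744830
T(2,1) = -0.436827 + (-0.436827 − (-0.232373))/3 = -0.504978
T(3,1) = -0.483049 + (-0.483049 − (-0.436827))/3 = -0.498456
T(2,2) = -0.504978 + (-0.504978 − (-0.744830))/15 = -0.488988
T(3,2) = -0.498456 + (-0.498456 − (-0.504978))/15 = -0.498021
T(3,3) = -0.498021 + (-0.498021 − (-0.488988))/63 = -0.498164

-0.4982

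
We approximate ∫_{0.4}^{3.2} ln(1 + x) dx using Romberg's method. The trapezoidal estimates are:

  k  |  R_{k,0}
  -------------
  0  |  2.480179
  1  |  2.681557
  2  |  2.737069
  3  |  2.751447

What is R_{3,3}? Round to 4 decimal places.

Richardson extrapolation on the trapezoidal column (denominator 4−1=3):
R_{1,1} = 2.681557 + (2.681557 − 2.480179)/3 = 2.748683
R_{2,1} = (4·2.737069 − 2.681557) / 3 = 2.755573
R_{3,1} = (4·2.751447 − 2.737069) / 3 = 2.756240
R_{2,2} = 2.755573 + (2.755573 − 2.748683)/15 = 2.756032
R_{3,2} = (16·2.756240 − 2.755573) / 15 = 2.756284
R_{3,3} = 2.756284 + (2.756284 − 2.756032)/63 = 2.756288

2.7563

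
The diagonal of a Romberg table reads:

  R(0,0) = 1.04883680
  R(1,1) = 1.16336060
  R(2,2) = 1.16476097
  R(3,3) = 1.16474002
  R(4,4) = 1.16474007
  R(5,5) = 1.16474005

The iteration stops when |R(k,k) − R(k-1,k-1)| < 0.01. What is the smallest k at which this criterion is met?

|R(1,1) − R(0,0)| = 0.11452380 ≥ 0.01
|R(2,2) − R(1,1)| = 0.00140037 < 0.01

k = 2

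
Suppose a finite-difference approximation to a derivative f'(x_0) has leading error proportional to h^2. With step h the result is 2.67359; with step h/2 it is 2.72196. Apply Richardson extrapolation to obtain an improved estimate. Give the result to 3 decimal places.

The leading error scales as h^2; refining by a factor of 2 reduces it by 2^2 = 4.
Extrapolated value = (4·A(h/2) − A(h)) / (4 − 1)
= (4·2.72196 − 2.67359) / 3
= 8.21425 / 3 = 2.73808

2.738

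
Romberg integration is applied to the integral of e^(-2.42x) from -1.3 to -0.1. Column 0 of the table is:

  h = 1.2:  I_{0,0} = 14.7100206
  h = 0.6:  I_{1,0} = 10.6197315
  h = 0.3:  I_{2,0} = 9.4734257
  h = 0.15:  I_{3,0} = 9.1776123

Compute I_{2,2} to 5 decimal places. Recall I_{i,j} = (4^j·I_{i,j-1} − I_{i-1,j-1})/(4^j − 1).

Richardson extrapolation on the trapezoidal column (denominator 4−1=3):
I_{1,1} = (4·10.6197315 − 14.7100206) / 3 = 9.2563018
I_{2,1} = 9.4734257 + (9.4734257 − 10.6197315)/3 = 9.0913238
I_{2,2} = 9.0913238 + (9.0913238 − 9.2563018)/15 = 9.0803253

9.08033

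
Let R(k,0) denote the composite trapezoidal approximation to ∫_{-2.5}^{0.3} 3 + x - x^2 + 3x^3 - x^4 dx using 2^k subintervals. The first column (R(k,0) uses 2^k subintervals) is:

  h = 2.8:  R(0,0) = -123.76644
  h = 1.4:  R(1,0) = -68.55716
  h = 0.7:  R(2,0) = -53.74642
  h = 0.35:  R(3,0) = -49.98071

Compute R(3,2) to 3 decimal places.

-48.720

Richardson extrapolation on the trapezoidal column (denominator 4−1=3):
R(2,1) = (4·(-53.74642) − (-68.55716)) / 3 = -48.80951
R(3,1) = (4·(-49.98071) − (-53.74642)) / 3 = -48.72547
R(3,2) = -48.72547 + (-48.72547 − (-48.80951))/15 = -48.71987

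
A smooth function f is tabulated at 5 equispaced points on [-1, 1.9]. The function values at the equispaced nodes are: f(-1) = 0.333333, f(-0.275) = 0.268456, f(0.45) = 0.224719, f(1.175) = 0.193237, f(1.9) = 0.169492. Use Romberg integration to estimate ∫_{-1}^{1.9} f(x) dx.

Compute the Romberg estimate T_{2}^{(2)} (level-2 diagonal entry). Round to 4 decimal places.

0.6764

T_{0}^{(0)} (trapezoid, 1 panel, h=2.9000): 0.729096
T_{1}^{(0)} (trapezoid, 2 panels, h=1.4500): 0.690391
T_{2}^{(0)} (trapezoid, 4 panels, h=0.7250): 0.679923
T_{1}^{(1)} = 0.690391 + (0.690391 − 0.729096)/3 = 0.677489
T_{2}^{(1)} = 0.679923 + (0.679923 − 0.690391)/3 = 0.676434
T_{2}^{(2)} = 0.676434 + (0.676434 − 0.677489)/15 = 0.676364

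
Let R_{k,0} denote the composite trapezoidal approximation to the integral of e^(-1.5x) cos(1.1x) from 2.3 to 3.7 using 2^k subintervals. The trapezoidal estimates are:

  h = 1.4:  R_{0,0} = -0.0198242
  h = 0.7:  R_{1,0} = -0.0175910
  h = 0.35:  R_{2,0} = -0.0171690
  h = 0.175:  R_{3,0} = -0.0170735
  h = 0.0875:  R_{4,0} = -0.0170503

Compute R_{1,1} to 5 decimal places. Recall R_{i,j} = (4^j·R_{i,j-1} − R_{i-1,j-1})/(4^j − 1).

Richardson extrapolation on the trapezoidal column (denominator 4−1=3):
R_{1,1} = (4·(-0.0175910) − (-0.0198242)) / 3 = -0.0168466

-0.01685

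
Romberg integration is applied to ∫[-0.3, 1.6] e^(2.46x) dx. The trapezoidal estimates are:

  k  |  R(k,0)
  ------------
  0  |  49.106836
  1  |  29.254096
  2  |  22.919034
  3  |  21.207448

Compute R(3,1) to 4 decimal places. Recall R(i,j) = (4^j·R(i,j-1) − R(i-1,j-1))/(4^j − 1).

Richardson extrapolation on the trapezoidal column (denominator 4−1=3):
R(3,1) = (4·21.207448 − 22.919034) / 3 = 20.636919

20.6369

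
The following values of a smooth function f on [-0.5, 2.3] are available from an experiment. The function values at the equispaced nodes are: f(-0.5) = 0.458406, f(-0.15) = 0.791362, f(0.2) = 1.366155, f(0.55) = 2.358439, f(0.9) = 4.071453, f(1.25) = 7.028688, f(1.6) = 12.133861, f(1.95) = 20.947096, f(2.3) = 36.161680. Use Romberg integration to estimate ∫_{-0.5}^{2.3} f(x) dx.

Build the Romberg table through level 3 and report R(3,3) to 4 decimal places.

22.8871

R(0,0) (trapezoid, 1 panel, h=2.8000): 51.268120
R(1,0) (trapezoid, 2 panels, h=1.4000): 31.334094
R(2,0) (trapezoid, 4 panels, h=0.7000): 25.117058
R(3,0) (trapezoid, 8 panels, h=0.3500): 23.452484
R(1,1) = 31.334094 + (31.334094 − 51.268120)/3 = 24.689419
R(2,1) = 25.117058 + (25.117058 − 31.334094)/3 = 23.044713
R(3,1) = 23.452484 + (23.452484 − 25.117058)/3 = 22.897626
R(2,2) = 23.044713 + (23.044713 − 24.689419)/15 = 22.935066
R(3,2) = 22.897626 + (22.897626 − 23.044713)/15 = 22.887820
R(3,3) = 22.887820 + (22.887820 − 22.935066)/63 = 22.887070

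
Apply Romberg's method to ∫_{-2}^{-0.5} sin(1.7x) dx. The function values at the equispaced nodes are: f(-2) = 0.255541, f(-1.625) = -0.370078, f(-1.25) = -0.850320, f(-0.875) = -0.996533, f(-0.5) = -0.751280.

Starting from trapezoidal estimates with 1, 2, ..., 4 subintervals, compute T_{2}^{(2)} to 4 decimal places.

-0.9568

T_{0}^{(0)} (trapezoid, 1 panel, h=1.5000): -0.371804
T_{1}^{(0)} (trapezoid, 2 panels, h=0.7500): -0.823642
T_{2}^{(0)} (trapezoid, 4 panels, h=0.3750): -0.924300
T_{1}^{(1)} = -0.823642 + (-0.823642 − (-0.371804))/3 = -0.974255
T_{2}^{(1)} = -0.924300 + (-0.924300 − (-0.823642))/3 = -0.957853
T_{2}^{(2)} = -0.957853 + (-0.957853 − (-0.974255))/15 = -0.956760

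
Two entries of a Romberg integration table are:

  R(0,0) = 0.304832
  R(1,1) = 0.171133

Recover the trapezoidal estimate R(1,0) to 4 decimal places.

From R(1,1) = (4·R(1,0) − R(0,0))/3, solve for R(1,0):
4·R(1,0) = 3·0.171133 + 0.304832 = 0.818231
R(1,0) = 0.204558

0.2046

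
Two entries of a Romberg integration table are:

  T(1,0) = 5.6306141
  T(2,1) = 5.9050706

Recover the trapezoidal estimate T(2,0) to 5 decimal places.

5.83646

From T(2,1) = (4·T(2,0) − T(1,0))/3, solve for T(2,0):
4·T(2,0) = 3·5.9050706 + 5.6306141 = 23.3458259
T(2,0) = 5.8364565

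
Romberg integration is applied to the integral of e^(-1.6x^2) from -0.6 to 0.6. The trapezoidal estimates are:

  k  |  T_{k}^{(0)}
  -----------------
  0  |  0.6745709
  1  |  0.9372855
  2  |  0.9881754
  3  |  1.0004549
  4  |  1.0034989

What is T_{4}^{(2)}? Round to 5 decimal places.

1.00451

Richardson extrapolation on the trapezoidal column (denominator 4−1=3):
T_{3}^{(1)} = (4·1.0004549 − 0.9881754) / 3 = 1.0045481
T_{4}^{(1)} = 1.0034989 + (1.0034989 − 1.0004549)/3 = 1.0045136
T_{4}^{(2)} = 1.0045136 + (1.0045136 − 1.0045481)/15 = 1.0045113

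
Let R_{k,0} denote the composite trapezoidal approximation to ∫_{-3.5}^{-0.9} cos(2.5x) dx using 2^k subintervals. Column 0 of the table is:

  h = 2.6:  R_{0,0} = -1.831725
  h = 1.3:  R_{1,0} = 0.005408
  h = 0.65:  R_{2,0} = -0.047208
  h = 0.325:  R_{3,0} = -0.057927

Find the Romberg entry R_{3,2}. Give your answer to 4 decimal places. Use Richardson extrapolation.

-0.0613

Richardson extrapolation on the trapezoidal column (denominator 4−1=3):
R_{2,1} = -0.047208 + (-0.047208 − 0.005408)/3 = -0.064747
R_{3,1} = -0.057927 + (-0.057927 − (-0.047208))/3 = -0.061500
R_{3,2} = (16·(-0.061500) − (-0.064747)) / 15 = -0.061284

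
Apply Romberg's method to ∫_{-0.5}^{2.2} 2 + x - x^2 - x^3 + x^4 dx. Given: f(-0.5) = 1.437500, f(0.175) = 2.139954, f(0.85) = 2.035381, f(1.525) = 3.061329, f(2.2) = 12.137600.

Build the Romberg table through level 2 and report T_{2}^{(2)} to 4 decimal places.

T_{0}^{(0)} (trapezoid, 1 panel, h=2.7000): 18.326385
T_{1}^{(0)} (trapezoid, 2 panels, h=1.3500): 11.910957
T_{2}^{(0)} (trapezoid, 4 panels, h=0.6750): 9.466344
T_{1}^{(1)} = 11.910957 + (11.910957 − 18.326385)/3 = 9.772481
T_{2}^{(1)} = 9.466344 + (9.466344 − 11.910957)/3 = 8.651473
T_{2}^{(2)} = 8.651473 + (8.651473 − 9.772481)/15 = 8.576739

8.5767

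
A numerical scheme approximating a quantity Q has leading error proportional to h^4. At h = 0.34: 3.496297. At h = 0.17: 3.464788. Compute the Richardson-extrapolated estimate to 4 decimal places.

Extrapolated value = (16·A(h/2) − A(h)) / (16 − 1)
= (16·3.464788 − 3.496297) / 15
= 51.940311 / 15 = 3.462687

3.4627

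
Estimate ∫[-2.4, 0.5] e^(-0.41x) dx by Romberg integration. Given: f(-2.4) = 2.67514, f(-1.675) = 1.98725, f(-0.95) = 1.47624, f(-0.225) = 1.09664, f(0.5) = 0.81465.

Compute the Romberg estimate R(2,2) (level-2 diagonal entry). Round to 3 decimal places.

4.538

R(0,0) (trapezoid, 1 panel, h=2.9000): 5.06020
R(1,0) (trapezoid, 2 panels, h=1.4500): 4.67065
R(2,0) (trapezoid, 4 panels, h=0.7250): 4.57114
R(1,1) = 4.67065 + (4.67065 − 5.06020)/3 = 4.54080
R(2,1) = 4.57114 + (4.57114 − 4.67065)/3 = 4.53797
R(2,2) = 4.53797 + (4.53797 − 4.54080)/15 = 4.53778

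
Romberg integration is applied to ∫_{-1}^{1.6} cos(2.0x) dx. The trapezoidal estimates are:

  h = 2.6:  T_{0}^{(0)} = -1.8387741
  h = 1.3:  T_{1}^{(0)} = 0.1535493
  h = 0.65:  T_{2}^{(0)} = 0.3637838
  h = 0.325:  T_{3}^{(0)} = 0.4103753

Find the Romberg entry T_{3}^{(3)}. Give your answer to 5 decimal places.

Richardson extrapolation on the trapezoidal column (denominator 4−1=3):
T_{1}^{(1)} = 0.1535493 + (0.1535493 − (-1.8387741))/3 = 0.8176571
T_{2}^{(1)} = (4·0.3637838 − 0.1535493) / 3 = 0.4338620
T_{3}^{(1)} = (4·0.4103753 − 0.3637838) / 3 = 0.4259058
T_{2}^{(2)} = 0.4338620 + (0.4338620 − 0.8176571)/15 = 0.4082757
T_{3}^{(2)} = (16·0.4259058 − 0.4338620) / 15 = 0.4253754
T_{3}^{(3)} = 0.4253754 + (0.4253754 − 0.4082757)/63 = 0.4256468
(Column j=1 coincides with Simpson's rule on the same nodes.)

0.42565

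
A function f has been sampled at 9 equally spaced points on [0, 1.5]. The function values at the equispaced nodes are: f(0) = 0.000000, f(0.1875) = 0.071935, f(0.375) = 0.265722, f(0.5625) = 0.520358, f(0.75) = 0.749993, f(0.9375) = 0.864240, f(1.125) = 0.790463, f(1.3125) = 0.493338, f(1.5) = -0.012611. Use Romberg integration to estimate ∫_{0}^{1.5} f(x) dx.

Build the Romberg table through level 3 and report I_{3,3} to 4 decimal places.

0.7124

I_{0,0} (trapezoid, 1 panel, h=1.5000): -0.009458
I_{1,0} (trapezoid, 2 panels, h=0.7500): 0.557766
I_{2,0} (trapezoid, 4 panels, h=0.3750): 0.674952
I_{3,0} (trapezoid, 8 panels, h=0.1875): 0.703077
I_{1,1} = 0.557766 + (0.557766 − (-0.009458))/3 = 0.746841
I_{2,1} = 0.674952 + (0.674952 − 0.557766)/3 = 0.714014
I_{3,1} = 0.703077 + (0.703077 − 0.674952)/3 = 0.712452
I_{2,2} = 0.714014 + (0.714014 − 0.746841)/15 = 0.711826
I_{3,2} = 0.712452 + (0.712452 − 0.714014)/15 = 0.712348
I_{3,3} = 0.712348 + (0.712348 − 0.711826)/63 = 0.712356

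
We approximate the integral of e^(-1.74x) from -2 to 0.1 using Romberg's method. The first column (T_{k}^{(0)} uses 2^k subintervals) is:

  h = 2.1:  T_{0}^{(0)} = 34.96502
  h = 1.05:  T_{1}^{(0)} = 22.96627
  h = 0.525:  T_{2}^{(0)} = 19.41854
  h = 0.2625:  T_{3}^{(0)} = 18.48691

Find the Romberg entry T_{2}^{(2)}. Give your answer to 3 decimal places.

18.187

Richardson extrapolation on the trapezoidal column (denominator 4−1=3):
T_{1}^{(1)} = (4·22.96627 − 34.96502) / 3 = 18.96669
T_{2}^{(1)} = 19.41854 + (19.41854 − 22.96627)/3 = 18.23596
T_{2}^{(2)} = (16·18.23596 − 18.96669) / 15 = 18.18724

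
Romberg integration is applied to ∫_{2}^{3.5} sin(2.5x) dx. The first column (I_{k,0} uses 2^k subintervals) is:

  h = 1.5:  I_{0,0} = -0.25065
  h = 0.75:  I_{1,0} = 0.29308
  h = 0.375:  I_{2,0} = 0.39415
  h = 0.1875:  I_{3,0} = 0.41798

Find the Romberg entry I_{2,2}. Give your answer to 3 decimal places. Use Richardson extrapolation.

Richardson extrapolation on the trapezoidal column (denominator 4−1=3):
I_{1,1} = 0.29308 + (0.29308 − (-0.25065))/3 = 0.47432
I_{2,1} = 0.39415 + (0.39415 − 0.29308)/3 = 0.42784
I_{2,2} = (16·0.42784 − 0.47432) / 15 = 0.42474

0.425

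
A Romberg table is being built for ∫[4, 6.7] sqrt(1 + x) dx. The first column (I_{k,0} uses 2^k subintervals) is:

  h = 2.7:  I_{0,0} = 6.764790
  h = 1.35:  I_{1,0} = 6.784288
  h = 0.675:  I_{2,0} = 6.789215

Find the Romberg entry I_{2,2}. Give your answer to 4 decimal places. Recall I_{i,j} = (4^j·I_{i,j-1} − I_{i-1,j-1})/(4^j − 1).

I_{1,1} = 6.784288 + (6.784288 − 6.764790)/3 = 6.790787
I_{2,1} = 6.789215 + (6.789215 − 6.784288)/3 = 6.790857
I_{2,2} = (16·6.790857 − 6.790787) / 15 = 6.790862

6.7909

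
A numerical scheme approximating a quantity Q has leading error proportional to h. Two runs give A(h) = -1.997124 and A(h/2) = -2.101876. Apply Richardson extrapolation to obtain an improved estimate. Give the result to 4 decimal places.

The leading error scales as h; refining by a factor of 2 reduces it by 2^1 = 2.
Extrapolated value = (2·A(h/2) − A(h)) / (2 − 1)
= (2·(-2.101876) − (-1.997124)) / 1
= -2.206628 / 1 = -2.206628

-2.2066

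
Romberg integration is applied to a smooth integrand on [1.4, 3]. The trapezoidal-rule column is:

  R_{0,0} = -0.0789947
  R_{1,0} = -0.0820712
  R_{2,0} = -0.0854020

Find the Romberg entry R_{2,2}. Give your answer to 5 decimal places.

Richardson extrapolation on the trapezoidal column (denominator 4−1=3):
R_{1,1} = -0.0820712 + (-0.0820712 − (-0.0789947))/3 = -0.0830967
R_{2,1} = (4·(-0.0854020) − (-0.0820712)) / 3 = -0.0865123
R_{2,2} = (16·(-0.0865123) − (-0.0830967)) / 15 = -0.0867400

-0.08674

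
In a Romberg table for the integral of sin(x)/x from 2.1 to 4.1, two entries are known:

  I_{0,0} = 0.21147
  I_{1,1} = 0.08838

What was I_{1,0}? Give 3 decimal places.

From I_{1,1} = (4·I_{1,0} − I_{0,0})/3, solve for I_{1,0}:
4·I_{1,0} = 3·0.08838 + 0.21147 = 0.47661
I_{1,0} = 0.11915

0.119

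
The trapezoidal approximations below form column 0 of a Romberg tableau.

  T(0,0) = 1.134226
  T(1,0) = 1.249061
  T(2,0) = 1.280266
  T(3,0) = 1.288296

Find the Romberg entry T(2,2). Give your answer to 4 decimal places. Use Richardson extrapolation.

T(1,1) = 1.249061 + (1.249061 − 1.134226)/3 = 1.287339
T(2,1) = 1.280266 + (1.280266 − 1.249061)/3 = 1.290668
T(2,2) = 1.290668 + (1.290668 − 1.287339)/15 = 1.290890

1.2909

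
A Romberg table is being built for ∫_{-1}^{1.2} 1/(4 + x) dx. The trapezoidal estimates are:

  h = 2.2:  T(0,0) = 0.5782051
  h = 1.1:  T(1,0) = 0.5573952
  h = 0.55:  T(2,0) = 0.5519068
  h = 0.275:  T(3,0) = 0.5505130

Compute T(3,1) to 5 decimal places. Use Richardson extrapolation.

0.55005

Richardson extrapolation on the trapezoidal column (denominator 4−1=3):
T(3,1) = (4·0.5505130 − 0.5519068) / 3 = 0.5500484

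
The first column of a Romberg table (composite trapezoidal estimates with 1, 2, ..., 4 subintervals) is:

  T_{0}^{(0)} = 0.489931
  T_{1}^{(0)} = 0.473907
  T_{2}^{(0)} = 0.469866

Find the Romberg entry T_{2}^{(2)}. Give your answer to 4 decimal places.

Richardson extrapolation on the trapezoidal column (denominator 4−1=3):
T_{1}^{(1)} = 0.473907 + (0.473907 − 0.489931)/3 = 0.468566
T_{2}^{(1)} = 0.469866 + (0.469866 − 0.473907)/3 = 0.468519
T_{2}^{(2)} = (16·0.468519 − 0.468566) / 15 = 0.468516

0.4685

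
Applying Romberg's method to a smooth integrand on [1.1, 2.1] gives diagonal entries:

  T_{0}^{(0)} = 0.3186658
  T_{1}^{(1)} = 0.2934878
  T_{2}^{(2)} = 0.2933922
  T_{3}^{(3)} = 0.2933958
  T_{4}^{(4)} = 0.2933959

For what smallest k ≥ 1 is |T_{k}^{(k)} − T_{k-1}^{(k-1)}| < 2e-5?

|T_{1}^{(1)} − T_{0}^{(0)}| = 0.0251780 ≥ 2e-5
|T_{2}^{(2)} − T_{1}^{(1)}| = 0.0000956 ≥ 2e-5
|T_{3}^{(3)} − T_{2}^{(2)}| = 0.0000036 < 2e-5

k = 3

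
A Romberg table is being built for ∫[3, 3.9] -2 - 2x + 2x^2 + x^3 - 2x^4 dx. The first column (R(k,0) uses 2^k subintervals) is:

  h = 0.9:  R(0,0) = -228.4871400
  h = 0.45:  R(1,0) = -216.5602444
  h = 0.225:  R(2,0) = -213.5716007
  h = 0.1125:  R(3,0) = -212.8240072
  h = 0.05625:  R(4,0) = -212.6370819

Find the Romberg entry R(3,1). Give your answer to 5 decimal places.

Richardson extrapolation on the trapezoidal column (denominator 4−1=3):
R(3,1) = -212.8240072 + (-212.8240072 − (-213.5716007))/3 = -212.5748094

-212.57481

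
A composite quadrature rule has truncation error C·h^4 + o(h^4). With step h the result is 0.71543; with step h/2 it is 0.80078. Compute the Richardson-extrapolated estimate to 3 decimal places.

Extrapolated value = (16·A(h/2) − A(h)) / (16 − 1)
= (16·0.80078 − 0.71543) / 15
= 12.09705 / 15 = 0.80647

0.806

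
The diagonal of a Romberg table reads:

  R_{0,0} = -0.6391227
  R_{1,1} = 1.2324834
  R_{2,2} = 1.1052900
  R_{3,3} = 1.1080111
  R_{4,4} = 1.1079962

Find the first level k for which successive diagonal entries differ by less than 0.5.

k = 2

|R_{1,1} − R_{0,0}| = 1.8716061 ≥ 0.5
|R_{2,2} − R_{1,1}| = 0.1271934 < 0.5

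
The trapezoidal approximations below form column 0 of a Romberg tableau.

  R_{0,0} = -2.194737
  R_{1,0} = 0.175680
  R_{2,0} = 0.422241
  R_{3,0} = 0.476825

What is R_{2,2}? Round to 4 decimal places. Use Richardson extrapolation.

0.4737

R_{1,1} = (4·0.175680 − (-2.194737)) / 3 = 0.965819
R_{2,1} = 0.422241 + (0.422241 − 0.175680)/3 = 0.504428
R_{2,2} = (16·0.504428 − 0.965819) / 15 = 0.473669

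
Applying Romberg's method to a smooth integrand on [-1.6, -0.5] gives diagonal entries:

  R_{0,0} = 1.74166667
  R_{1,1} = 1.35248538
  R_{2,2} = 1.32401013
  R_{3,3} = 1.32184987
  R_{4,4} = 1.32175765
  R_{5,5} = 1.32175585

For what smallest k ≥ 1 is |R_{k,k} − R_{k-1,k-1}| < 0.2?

|R_{1,1} − R_{0,0}| = 0.38918129 ≥ 0.2
|R_{2,2} − R_{1,1}| = 0.02847525 < 0.2

k = 2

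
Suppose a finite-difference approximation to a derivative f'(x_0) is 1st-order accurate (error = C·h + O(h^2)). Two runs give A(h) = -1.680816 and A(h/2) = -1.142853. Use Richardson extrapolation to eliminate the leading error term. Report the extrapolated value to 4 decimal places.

-0.6049

The leading error scales as h; refining by a factor of 2 reduces it by 2^1 = 2.
Extrapolated value = (2·A(h/2) − A(h)) / (2 − 1)
= (2·(-1.142853) − (-1.680816)) / 1
= -0.604890 / 1 = -0.604890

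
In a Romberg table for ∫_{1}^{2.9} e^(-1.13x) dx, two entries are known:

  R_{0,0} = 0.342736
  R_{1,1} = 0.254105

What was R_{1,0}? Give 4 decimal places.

0.2763

From R_{1,1} = (4·R_{1,0} − R_{0,0})/3, solve for R_{1,0}:
4·R_{1,0} = 3·0.254105 + 0.342736 = 1.105051
R_{1,0} = 0.276263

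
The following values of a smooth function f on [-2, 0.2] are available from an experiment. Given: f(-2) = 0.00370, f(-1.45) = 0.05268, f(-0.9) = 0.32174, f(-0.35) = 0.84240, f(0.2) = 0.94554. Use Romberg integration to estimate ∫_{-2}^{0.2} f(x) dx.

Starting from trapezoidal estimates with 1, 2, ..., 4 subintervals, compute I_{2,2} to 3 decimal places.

0.957

I_{0,0} (trapezoid, 1 panel, h=2.2000): 1.04416
I_{1,0} (trapezoid, 2 panels, h=1.1000): 0.87600
I_{2,0} (trapezoid, 4 panels, h=0.5500): 0.93029
I_{1,1} = 0.87600 + (0.87600 − 1.04416)/3 = 0.81995
I_{2,1} = 0.93029 + (0.93029 − 0.87600)/3 = 0.94839
I_{2,2} = 0.94839 + (0.94839 − 0.81995)/15 = 0.95695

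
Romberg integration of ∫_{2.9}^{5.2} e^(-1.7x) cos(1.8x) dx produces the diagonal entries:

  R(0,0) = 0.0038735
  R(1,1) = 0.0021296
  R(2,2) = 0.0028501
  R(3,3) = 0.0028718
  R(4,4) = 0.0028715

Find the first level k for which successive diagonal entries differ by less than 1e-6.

|R(1,1) − R(0,0)| = 0.0017439 ≥ 1e-6
|R(2,2) − R(1,1)| = 0.0007205 ≥ 1e-6
|R(3,3) − R(2,2)| = 0.0000217 ≥ 1e-6
|R(4,4) − R(3,3)| = 0.0000003 < 1e-6

k = 4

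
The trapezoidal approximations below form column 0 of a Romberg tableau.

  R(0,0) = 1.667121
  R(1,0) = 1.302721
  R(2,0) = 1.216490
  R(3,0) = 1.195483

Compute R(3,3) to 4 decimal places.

1.1885

Richardson extrapolation on the trapezoidal column (denominator 4−1=3):
R(1,1) = 1.302721 + (1.302721 − 1.667121)/3 = 1.181254
R(2,1) = 1.216490 + (1.216490 − 1.302721)/3 = 1.187746
R(3,1) = 1.195483 + (1.195483 − 1.216490)/3 = 1.188481
R(2,2) = (16·1.187746 − 1.181254) / 15 = 1.188179
R(3,2) = (16·1.188481 − 1.187746) / 15 = 1.188530
R(3,3) = (64·1.188530 − 1.188179) / 63 = 1.188536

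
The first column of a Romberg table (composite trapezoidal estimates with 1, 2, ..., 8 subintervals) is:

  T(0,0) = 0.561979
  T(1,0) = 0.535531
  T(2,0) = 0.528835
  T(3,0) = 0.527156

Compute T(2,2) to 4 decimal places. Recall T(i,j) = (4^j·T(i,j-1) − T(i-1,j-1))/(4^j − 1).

T(1,1) = (4·0.535531 − 0.561979) / 3 = 0.526715
T(2,1) = 0.528835 + (0.528835 − 0.535531)/3 = 0.526603
T(2,2) = 0.526603 + (0.526603 − 0.526715)/15 = 0.526596

0.5266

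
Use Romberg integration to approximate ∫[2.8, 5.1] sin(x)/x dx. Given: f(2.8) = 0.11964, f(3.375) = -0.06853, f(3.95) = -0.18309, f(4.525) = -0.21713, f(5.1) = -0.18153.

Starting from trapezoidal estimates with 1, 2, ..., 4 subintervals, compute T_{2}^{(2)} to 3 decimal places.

-0.301

T_{0}^{(0)} (trapezoid, 1 panel, h=2.3000): -0.07117
T_{1}^{(0)} (trapezoid, 2 panels, h=1.1500): -0.24614
T_{2}^{(0)} (trapezoid, 4 panels, h=0.5750): -0.28732
T_{1}^{(1)} = -0.24614 + (-0.24614 − (-0.07117))/3 = -0.30446
T_{2}^{(1)} = -0.28732 + (-0.28732 − (-0.24614))/3 = -0.30105
T_{2}^{(2)} = -0.30105 + (-0.30105 − (-0.30446))/15 = -0.30082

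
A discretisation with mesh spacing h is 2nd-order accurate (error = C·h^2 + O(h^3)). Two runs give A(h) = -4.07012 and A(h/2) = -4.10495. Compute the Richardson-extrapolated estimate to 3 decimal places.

The leading error scales as h^2; refining by a factor of 2 reduces it by 2^2 = 4.
Extrapolated value = (4·A(h/2) − A(h)) / (4 − 1)
= (4·(-4.10495) − (-4.07012)) / 3
= -12.34968 / 3 = -4.11656

-4.117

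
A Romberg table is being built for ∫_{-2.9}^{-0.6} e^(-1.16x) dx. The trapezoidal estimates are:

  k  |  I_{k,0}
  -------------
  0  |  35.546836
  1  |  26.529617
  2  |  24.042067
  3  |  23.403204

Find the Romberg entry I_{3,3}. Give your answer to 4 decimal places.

Richardson extrapolation on the trapezoidal column (denominator 4−1=3):
I_{1,1} = (4·26.529617 − 35.546836) / 3 = 23.523877
I_{2,1} = 24.042067 + (24.042067 − 26.529617)/3 = 23.212884
I_{3,1} = (4·23.403204 − 24.042067) / 3 = 23.190250
I_{2,2} = (16·23.212884 − 23.523877) / 15 = 23.192151
I_{3,2} = 23.190250 + (23.190250 − 23.212884)/15 = 23.188741
I_{3,3} = 23.188741 + (23.188741 − 23.192151)/63 = 23.188687

23.1887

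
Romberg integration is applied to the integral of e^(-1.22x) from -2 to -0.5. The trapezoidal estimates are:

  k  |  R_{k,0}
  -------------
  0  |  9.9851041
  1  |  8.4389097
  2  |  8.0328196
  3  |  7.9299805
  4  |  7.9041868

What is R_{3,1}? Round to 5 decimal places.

Richardson extrapolation on the trapezoidal column (denominator 4−1=3):
R_{3,1} = 7.9299805 + (7.9299805 − 8.0328196)/3 = 7.8957008

7.89570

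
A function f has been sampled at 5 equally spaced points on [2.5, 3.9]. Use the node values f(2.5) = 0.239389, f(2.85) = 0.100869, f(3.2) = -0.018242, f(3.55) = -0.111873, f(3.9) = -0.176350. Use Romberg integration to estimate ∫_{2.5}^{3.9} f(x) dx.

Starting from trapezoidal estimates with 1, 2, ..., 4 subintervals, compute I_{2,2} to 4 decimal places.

I_{0,0} (trapezoid, 1 panel, h=1.4000): 0.044127
I_{1,0} (trapezoid, 2 panels, h=0.7000): 0.009294
I_{2,0} (trapezoid, 4 panels, h=0.3500): 0.000796
I_{1,1} = 0.009294 + (0.009294 − 0.044127)/3 = -0.002317
I_{2,1} = 0.000796 + (0.000796 − 0.009294)/3 = -0.002037
I_{2,2} = -0.002037 + (-0.002037 − (-0.002317))/15 = -0.002018

-0.0020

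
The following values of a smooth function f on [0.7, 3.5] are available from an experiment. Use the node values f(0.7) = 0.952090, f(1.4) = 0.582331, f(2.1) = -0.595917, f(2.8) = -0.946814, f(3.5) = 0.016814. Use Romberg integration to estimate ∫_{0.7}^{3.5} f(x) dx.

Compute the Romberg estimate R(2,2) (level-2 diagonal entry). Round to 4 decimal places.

-0.3743

R(0,0) (trapezoid, 1 panel, h=2.8000): 1.356466
R(1,0) (trapezoid, 2 panels, h=1.4000): -0.156051
R(2,0) (trapezoid, 4 panels, h=0.7000): -0.333164
R(1,1) = -0.156051 + (-0.156051 − 1.356466)/3 = -0.660223
R(2,1) = -0.333164 + (-0.333164 − (-0.156051))/3 = -0.392202
R(2,2) = -0.392202 + (-0.392202 − (-0.660223))/15 = -0.374334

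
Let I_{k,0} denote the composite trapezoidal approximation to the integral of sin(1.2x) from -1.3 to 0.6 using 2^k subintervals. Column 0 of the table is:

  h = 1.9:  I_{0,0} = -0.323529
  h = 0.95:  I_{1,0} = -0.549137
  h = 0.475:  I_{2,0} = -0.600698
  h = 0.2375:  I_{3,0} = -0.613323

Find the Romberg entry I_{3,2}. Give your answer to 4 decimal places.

-0.6175

Richardson extrapolation on the trapezoidal column (denominator 4−1=3):
I_{2,1} = -0.600698 + (-0.600698 − (-0.549137))/3 = -0.617885
I_{3,1} = -0.613323 + (-0.613323 − (-0.600698))/3 = -0.617531
I_{3,2} = -0.617531 + (-0.617531 − (-0.617885))/15 = -0.617507
(Column j=1 coincides with Simpson's rule on the same nodes.)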